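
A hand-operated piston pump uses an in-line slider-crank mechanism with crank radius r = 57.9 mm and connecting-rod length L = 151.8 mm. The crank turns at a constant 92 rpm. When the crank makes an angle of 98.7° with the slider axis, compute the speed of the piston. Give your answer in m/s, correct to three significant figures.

ω = 2π·92/60 = 9.634 rad/s
For an in-line slider-crank, x = r cosθ + √(L² − r² sin²θ), so v = −rω sinθ·[1 + r cosθ/√(L² − r² sin²θ)].
With r = 0.0579 m, L = 0.1518 m, θ = 98.7°: √(L² − r² sin²θ) = 0.1406 m.
v = −0.0579·9.634·0.98849·[1 + 0.0579·-0.15126/0.1406] = -0.51706 m/s.
|v| = 0.51706 m/s.

0.517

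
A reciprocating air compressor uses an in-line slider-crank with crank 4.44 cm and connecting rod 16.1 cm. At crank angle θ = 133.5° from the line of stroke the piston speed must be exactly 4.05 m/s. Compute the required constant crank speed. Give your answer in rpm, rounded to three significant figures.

1490

For an in-line slider-crank, |v_piston| = rω|sinθ|·[1 + r cosθ/√(L² − r² sin²θ)].
With r = 0.0444 m, L = 0.161 m, θ = 133.5°: the bracketed kinematic factor |dx/dθ| = 0.025967 m.
ω = v/|dx/dθ| = 4.05/0.025967 = 155.97 rad/s.
N = 60ω/(2π) = 1489.4 rpm.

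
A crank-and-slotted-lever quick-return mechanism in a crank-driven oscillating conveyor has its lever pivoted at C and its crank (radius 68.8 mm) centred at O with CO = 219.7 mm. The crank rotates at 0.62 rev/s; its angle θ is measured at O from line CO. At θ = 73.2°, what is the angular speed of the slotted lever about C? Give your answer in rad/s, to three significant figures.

ω = 3.896 rad/s (from 0.62 rev/s).
Crank pin A relative to C: A = (d + r cosθ, r sinθ); lever angle φ = atan2(r sinθ, d + r cosθ).
Differentiating tanφ: φ̇ = rω(d cosθ + r)/(d² + r² + 2dr cosθ).
d² + r² + 2dr cosθ = |CA|² = 0.0617392 m²;  d cosθ + r = +0.1323 m.
|ω_lever| = |0.0688·3.896·+0.1323| / 0.0617392 = 0.57433 rad/s.

0.574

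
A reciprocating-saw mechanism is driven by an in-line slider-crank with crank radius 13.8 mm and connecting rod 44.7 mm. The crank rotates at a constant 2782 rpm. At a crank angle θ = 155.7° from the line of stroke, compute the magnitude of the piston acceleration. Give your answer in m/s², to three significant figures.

821

ω = 2π·2782/60 = 291.3 rad/s
x(θ) = r cosθ + √(L² − r² sin²θ); with ω constant, a = ω²·d²x/dθ².
d²x/dθ² = −r cosθ − r²(cos2θ)/√u − r⁴ sin²2θ/(4u^{3/2}),  u = L² − r² sin²θ = 0.00196584 m².
Substituting r = 0.0138 m, L = 0.0447 m, θ = 155.7°: d²x/dθ² = +0.0096784 m.
a = ω²·d²x/dθ² = (291.3)²·(+0.0096784) = +821.44 m/s²;  |a| = 821.44 m/s².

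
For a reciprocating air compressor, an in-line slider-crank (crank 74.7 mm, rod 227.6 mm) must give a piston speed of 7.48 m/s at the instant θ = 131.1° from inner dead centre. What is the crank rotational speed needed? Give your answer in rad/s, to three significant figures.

171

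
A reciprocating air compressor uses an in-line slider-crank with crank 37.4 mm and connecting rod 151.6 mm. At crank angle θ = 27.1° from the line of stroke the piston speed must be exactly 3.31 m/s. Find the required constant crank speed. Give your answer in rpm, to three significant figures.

1520

For an in-line slider-crank, |v_piston| = rω|sinθ|·[1 + r cosθ/√(L² − r² sin²θ)].
With r = 0.0374 m, L = 0.1516 m, θ = 27.1°: the bracketed kinematic factor |dx/dθ| = 0.020803 m.
ω = v/|dx/dθ| = 3.31/0.020803 = 159.11 rad/s.
N = 60ω/(2π) = 1519.4 rpm.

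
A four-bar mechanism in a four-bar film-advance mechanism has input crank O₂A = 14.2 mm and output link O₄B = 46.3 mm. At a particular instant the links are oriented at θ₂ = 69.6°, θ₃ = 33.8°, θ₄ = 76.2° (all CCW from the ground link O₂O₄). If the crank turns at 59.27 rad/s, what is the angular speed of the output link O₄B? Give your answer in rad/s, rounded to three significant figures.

ω₂ = 59.27 rad/s
Differentiating the loop-closure r₂e^{iθ₂}+r₃e^{iθ₃}=r₁+r₄e^{iθ₄} gives r₂ω₂e^{iθ₂}+r₃ω₃e^{iθ₃}=r₄ω₄e^{iθ₄}.
Eliminating the other unknown: ω₄ = r₂ω₂ sin(θ₂−θ₃) / [r₄ sin(θ₄−θ₃)].
Numerator sine = +0.58496; denominator sine = +0.67430.
Result = 0.0142·59.27·(+0.58496) / (0.0463·(+0.67430)) = +15.769 rad/s; magnitude 15.769 rad/s.

15.8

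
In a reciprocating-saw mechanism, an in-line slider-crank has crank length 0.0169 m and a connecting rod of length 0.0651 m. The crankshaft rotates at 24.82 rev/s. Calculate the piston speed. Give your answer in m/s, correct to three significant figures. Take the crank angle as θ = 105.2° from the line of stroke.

ω = 2π·24.8 = 155.9 rad/s
For an in-line slider-crank, x = r cosθ + √(L² − r² sin²θ), so v = −rω sinθ·[1 + r cosθ/√(L² − r² sin²θ)].
With r = 0.0169 m, L = 0.0651 m, θ = 105.2°: √(L² − r² sin²θ) = 0.063024 m.
v = −0.0169·155.9·0.96502·[1 + 0.0169·-0.26219/0.063024] = -2.3645 m/s.
|v| = 2.3645 m/s.

2.36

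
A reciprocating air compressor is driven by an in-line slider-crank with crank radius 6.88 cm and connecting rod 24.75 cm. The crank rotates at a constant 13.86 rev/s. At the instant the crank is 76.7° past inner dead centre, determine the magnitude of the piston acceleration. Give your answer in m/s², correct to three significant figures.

ω = 2π·13.9 = 87.08 rad/s
x(θ) = r cosθ + √(L² − r² sin²θ); with ω constant, a = ω²·d²x/dθ².
d²x/dθ² = −r cosθ − r²(cos2θ)/√u − r⁴ sin²2θ/(4u^{3/2}),  u = L² − r² sin²θ = 0.0567733 m².
Substituting r = 0.0688 m, L = 0.2475 m, θ = 76.7°: d²x/dθ² = +0.0018526 m.
a = ω²·d²x/dθ² = (87.08)²·(+0.0018526) = +14.05 m/s²;  |a| = 14.05 m/s².

14.0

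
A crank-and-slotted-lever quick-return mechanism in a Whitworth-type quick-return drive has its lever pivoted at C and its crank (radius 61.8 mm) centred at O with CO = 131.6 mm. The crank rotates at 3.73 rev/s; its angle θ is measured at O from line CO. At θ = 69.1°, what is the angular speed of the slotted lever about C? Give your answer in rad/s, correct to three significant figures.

ω = 23.44 rad/s (from 3.73 rev/s).
Crank pin A relative to C: A = (d + r cosθ, r sinθ); lever angle φ = atan2(r sinθ, d + r cosθ).
Differentiating tanφ: φ̇ = rω(d cosθ + r)/(d² + r² + 2dr cosθ).
d² + r² + 2dr cosθ = |CA|² = 0.0269404 m²;  d cosθ + r = +0.10875 m.
|ω_lever| = |0.0618·23.44·+0.10875| / 0.0269404 = 5.8464 rad/s.

5.85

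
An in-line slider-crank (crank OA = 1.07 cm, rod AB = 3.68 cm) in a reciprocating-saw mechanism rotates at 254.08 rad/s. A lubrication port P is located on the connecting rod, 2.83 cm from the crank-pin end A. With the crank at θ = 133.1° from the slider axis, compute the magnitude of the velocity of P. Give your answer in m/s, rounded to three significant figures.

1.73

ω = 254.1 rad/s.  Crank-pin speed |V_A| = rω = 2.7187 m/s, perpendicular to OA.
Rod angle: sinφ = −(r/L) sinθ ⇒ φ = -12.257°; ω_rod = −rω cosθ/√(L²−r²sin²θ) = +51.655 rad/s.
V_P = V_A + ω_rod × AP, with AP = 0.0283 m along the rod.
Components: V_Px = −rω sinθ − a·ω_rod·sinφ = -1.6747 m/s;  V_Py = rω cosθ + a·ω_rod·cosφ = -0.42906 m/s.
|V_P| = √(V_Px² + V_Py²) = 1.7288 m/s.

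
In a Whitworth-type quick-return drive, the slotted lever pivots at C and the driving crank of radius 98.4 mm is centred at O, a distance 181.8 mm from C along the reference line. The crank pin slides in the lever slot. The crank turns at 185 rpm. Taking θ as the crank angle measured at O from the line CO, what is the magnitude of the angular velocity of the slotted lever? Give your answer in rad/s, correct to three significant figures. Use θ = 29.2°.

ω = 19.37 rad/s (from 185 rpm).
Crank pin A relative to C: A = (d + r cosθ, r sinθ); lever angle φ = atan2(r sinθ, d + r cosθ).
Differentiating tanφ: φ̇ = rω(d cosθ + r)/(d² + r² + 2dr cosθ).
d² + r² + 2dr cosθ = |CA|² = 0.0739654 m²;  d cosθ + r = +0.2571 m.
|ω_lever| = |0.0984·19.37·+0.2571| / 0.0739654 = 6.6262 rad/s.

6.63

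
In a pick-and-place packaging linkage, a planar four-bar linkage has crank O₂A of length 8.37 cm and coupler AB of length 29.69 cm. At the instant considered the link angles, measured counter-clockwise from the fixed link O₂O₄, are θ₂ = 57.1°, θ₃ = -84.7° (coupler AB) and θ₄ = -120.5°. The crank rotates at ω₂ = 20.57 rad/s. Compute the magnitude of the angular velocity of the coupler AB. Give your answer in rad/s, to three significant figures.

0.415

ω₂ = 20.57 rad/s
Differentiating the loop-closure r₂e^{iθ₂}+r₃e^{iθ₃}=r₁+r₄e^{iθ₄} gives r₂ω₂e^{iθ₂}+r₃ω₃e^{iθ₃}=r₄ω₄e^{iθ₄}.
Eliminating the other unknown: ω₃ = r₂ω₂ sin(θ₄−θ₂) / [r₃ sin(θ₃−θ₄)].
Numerator sine = -0.04188; denominator sine = +0.58496.
Result = 0.0837·20.57·(-0.04188) / (0.2969·(+0.58496)) = -0.41513 rad/s; magnitude 0.41513 rad/s.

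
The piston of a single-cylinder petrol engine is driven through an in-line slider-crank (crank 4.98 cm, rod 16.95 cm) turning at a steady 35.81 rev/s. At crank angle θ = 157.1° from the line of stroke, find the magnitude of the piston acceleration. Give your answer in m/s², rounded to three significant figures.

ω = 2π·35.8 = 225 rad/s
x(θ) = r cosθ + √(L² − r² sin²θ); with ω constant, a = ω²·d²x/dθ².
d²x/dθ² = −r cosθ − r²(cos2θ)/√u − r⁴ sin²2θ/(4u^{3/2}),  u = L² − r² sin²θ = 0.0283547 m².
Substituting r = 0.0498 m, L = 0.1695 m, θ = 157.1°: d²x/dθ² = +0.035442 m.
a = ω²·d²x/dθ² = (225)²·(+0.035442) = +1794.2 m/s²;  |a| = 1794.2 m/s².

1790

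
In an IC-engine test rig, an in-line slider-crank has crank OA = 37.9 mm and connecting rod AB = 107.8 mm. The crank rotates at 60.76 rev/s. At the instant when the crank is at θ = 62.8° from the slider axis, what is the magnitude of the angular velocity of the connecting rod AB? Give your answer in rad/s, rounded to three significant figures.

64.6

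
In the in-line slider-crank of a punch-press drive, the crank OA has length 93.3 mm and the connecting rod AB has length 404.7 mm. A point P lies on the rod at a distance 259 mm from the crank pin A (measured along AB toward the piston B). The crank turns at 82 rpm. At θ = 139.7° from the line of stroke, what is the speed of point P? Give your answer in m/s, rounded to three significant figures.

0.509

ω = 8.587 rad/s.  Crank-pin speed |V_A| = rω = 0.80117 m/s, perpendicular to OA.
Rod angle: sinφ = −(r/L) sinθ ⇒ φ = -8.575°; ω_rod = −rω cosθ/√(L²−r²sin²θ) = +1.5269 rad/s.
V_P = V_A + ω_rod × AP, with AP = 0.259 m along the rod.
Components: V_Px = −rω sinθ − a·ω_rod·sinφ = -0.45922 m/s;  V_Py = rω cosθ + a·ω_rod·cosφ = -0.21998 m/s.
|V_P| = √(V_Px² + V_Py²) = 0.50919 m/s.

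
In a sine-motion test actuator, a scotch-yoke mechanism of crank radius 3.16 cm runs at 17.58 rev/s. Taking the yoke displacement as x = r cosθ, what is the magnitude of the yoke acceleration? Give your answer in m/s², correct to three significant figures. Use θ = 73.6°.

109

ω = 110.5 rad/s (from 17.58 rev/s).
x = r cosθ ⇒ ẍ = −rω² cosθ (ω constant).
|a| = rω²|cosθ| = 0.0316·(110.5)²·|cos 73.6°| = 108.86 m/s².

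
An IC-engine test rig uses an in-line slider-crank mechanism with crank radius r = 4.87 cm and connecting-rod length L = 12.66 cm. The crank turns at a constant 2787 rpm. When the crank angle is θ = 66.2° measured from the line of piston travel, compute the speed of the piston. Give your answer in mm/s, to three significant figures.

15200

ω = 2π·2787/60 = 291.9 rad/s
For an in-line slider-crank, x = r cosθ + √(L² − r² sin²θ), so v = −rω sinθ·[1 + r cosθ/√(L² − r² sin²θ)].
With r = 0.0487 m, L = 0.1266 m, θ = 66.2°: √(L² − r² sin²θ) = 0.1185 m.
v = −0.0487·291.9·0.91496·[1 + 0.0487·0.40355/0.1185] = -15.161 m/s.
|v| = 15.161 m/s = 15161 mm/s.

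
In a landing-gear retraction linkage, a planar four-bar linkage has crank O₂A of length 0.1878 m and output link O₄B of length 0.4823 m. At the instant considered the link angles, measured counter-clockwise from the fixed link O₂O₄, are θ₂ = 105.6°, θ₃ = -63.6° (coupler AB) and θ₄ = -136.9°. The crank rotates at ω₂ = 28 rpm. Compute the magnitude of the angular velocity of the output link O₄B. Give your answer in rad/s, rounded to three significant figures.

0.223

ω₂ = 2.932 rad/s (from 28 rpm).
Differentiating the loop-closure r₂e^{iθ₂}+r₃e^{iθ₃}=r₁+r₄e^{iθ₄} gives r₂ω₂e^{iθ₂}+r₃ω₃e^{iθ₃}=r₄ω₄e^{iθ₄}.
Eliminating the other unknown: ω₄ = r₂ω₂ sin(θ₂−θ₃) / [r₄ sin(θ₄−θ₃)].
Numerator sine = +0.18738; denominator sine = -0.95782.
Result = 0.1878·2.932·(+0.18738) / (0.4823·(-0.95782)) = -0.22336 rad/s; magnitude 0.22336 rad/s.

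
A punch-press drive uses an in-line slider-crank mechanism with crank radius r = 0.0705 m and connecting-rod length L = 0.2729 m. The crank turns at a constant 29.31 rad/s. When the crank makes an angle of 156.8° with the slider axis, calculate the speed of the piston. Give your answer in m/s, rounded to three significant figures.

ω = 29.31 rad/s
For an in-line slider-crank, x = r cosθ + √(L² − r² sin²θ), so v = −rω sinθ·[1 + r cosθ/√(L² − r² sin²θ)].
With r = 0.0705 m, L = 0.2729 m, θ = 156.8°: √(L² − r² sin²θ) = 0.27148 m.
v = −0.0705·29.31·0.39394·[1 + 0.0705·-0.91914/0.27148] = -0.61973 m/s.
|v| = 0.61973 m/s.

0.620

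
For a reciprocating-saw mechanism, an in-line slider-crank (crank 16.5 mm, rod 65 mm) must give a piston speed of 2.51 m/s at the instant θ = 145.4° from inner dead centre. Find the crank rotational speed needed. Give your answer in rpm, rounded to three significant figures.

3240

For an in-line slider-crank, |v_piston| = rω|sinθ|·[1 + r cosθ/√(L² − r² sin²θ)].
With r = 0.0165 m, L = 0.065 m, θ = 145.4°: the bracketed kinematic factor |dx/dθ| = 0.007391 m.
ω = v/|dx/dθ| = 2.51/0.007391 = 339.6 rad/s.
N = 60ω/(2π) = 3243 rpm.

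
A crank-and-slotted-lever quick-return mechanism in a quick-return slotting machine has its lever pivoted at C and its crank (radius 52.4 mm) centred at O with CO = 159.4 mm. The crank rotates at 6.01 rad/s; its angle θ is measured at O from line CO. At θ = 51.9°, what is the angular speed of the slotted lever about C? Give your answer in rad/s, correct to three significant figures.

ω = 6.01 rad/s
Crank pin A relative to C: A = (d + r cosθ, r sinθ); lever angle φ = atan2(r sinθ, d + r cosθ).
Differentiating tanφ: φ̇ = rω(d cosθ + r)/(d² + r² + 2dr cosθ).
d² + r² + 2dr cosθ = |CA|² = 0.0384618 m²;  d cosθ + r = +0.15076 m.
|ω_lever| = |0.0524·6.01·+0.15076| / 0.0384618 = 1.2344 rad/s.

1.23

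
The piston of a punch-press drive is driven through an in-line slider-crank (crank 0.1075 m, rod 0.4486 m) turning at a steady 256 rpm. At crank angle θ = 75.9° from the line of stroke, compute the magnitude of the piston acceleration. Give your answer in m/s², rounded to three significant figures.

ω = 2π·256/60 = 26.81 rad/s
x(θ) = r cosθ + √(L² − r² sin²θ); with ω constant, a = ω²·d²x/dθ².
d²x/dθ² = −r cosθ − r²(cos2θ)/√u − r⁴ sin²2θ/(4u^{3/2}),  u = L² − r² sin²θ = 0.190372 m².
Substituting r = 0.1075 m, L = 0.4486 m, θ = 75.9°: d²x/dθ² = -0.0029362 m.
a = ω²·d²x/dθ² = (26.81)²·(-0.0029362) = -2.1102 m/s²;  |a| = 2.1102 m/s².

2.11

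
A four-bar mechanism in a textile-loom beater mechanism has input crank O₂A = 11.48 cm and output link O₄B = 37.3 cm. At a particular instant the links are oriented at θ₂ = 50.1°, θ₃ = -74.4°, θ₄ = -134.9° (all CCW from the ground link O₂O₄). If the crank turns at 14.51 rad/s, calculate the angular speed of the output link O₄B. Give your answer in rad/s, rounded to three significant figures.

ω₂ = 14.51 rad/s
Differentiating the loop-closure r₂e^{iθ₂}+r₃e^{iθ₃}=r₁+r₄e^{iθ₄} gives r₂ω₂e^{iθ₂}+r₃ω₃e^{iθ₃}=r₄ω₄e^{iθ₄}.
Eliminating the other unknown: ω₄ = r₂ω₂ sin(θ₂−θ₃) / [r₄ sin(θ₄−θ₃)].
Numerator sine = +0.82413; denominator sine = -0.87036.
Result = 0.1148·14.51·(+0.82413) / (0.373·(-0.87036)) = -4.2286 rad/s; magnitude 4.2286 rad/s.

4.23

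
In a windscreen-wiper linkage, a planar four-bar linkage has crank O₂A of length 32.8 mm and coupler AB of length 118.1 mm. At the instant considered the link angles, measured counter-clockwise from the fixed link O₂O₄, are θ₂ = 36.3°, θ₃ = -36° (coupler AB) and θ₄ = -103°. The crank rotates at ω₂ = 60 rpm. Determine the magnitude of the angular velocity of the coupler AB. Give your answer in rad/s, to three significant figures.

ω₂ = 6.283 rad/s (from 60 rpm).
Differentiating the loop-closure r₂e^{iθ₂}+r₃e^{iθ₃}=r₁+r₄e^{iθ₄} gives r₂ω₂e^{iθ₂}+r₃ω₃e^{iθ₃}=r₄ω₄e^{iθ₄}.
Eliminating the other unknown: ω₃ = r₂ω₂ sin(θ₄−θ₂) / [r₃ sin(θ₃−θ₄)].
Numerator sine = -0.65210; denominator sine = +0.92050.
Result = 0.0328·6.283·(-0.65210) / (0.1181·(+0.92050)) = -1.2362 rad/s; magnitude 1.2362 rad/s.

1.24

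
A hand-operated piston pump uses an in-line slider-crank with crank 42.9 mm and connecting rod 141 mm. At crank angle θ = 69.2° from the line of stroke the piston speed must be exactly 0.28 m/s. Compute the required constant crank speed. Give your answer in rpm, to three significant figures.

For an in-line slider-crank, |v_piston| = rω|sinθ|·[1 + r cosθ/√(L² − r² sin²θ)].
With r = 0.0429 m, L = 0.141 m, θ = 69.2°: the bracketed kinematic factor |dx/dθ| = 0.044624 m.
ω = v/|dx/dθ| = 0.28/0.044624 = 6.2747 rad/s.
N = 60ω/(2π) = 59.919 rpm.

59.9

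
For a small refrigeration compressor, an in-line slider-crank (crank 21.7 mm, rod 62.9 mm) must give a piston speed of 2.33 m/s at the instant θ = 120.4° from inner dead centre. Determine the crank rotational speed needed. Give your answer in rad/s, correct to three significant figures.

152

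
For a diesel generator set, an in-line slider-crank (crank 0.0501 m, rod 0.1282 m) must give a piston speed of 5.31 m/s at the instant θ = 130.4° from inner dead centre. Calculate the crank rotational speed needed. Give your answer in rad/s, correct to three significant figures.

189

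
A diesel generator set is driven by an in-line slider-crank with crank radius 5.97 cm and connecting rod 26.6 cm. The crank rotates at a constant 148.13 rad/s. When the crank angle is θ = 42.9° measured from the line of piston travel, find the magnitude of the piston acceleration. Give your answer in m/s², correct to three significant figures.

ω = 148.1 rad/s
x(θ) = r cosθ + √(L² − r² sin²θ); with ω constant, a = ω²·d²x/dθ².
d²x/dθ² = −r cosθ − r²(cos2θ)/√u − r⁴ sin²2θ/(4u^{3/2}),  u = L² − r² sin²θ = 0.0691045 m².
Substituting r = 0.0597 m, L = 0.266 m, θ = 42.9°: d²x/dθ² = -0.0449 m.
a = ω²·d²x/dθ² = (148.1)²·(-0.0449) = -985.21 m/s²;  |a| = 985.21 m/s².

985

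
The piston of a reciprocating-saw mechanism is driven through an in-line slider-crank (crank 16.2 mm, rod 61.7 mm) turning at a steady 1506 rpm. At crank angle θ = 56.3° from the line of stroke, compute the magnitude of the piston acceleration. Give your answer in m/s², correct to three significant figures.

184

ω = 2π·1506/60 = 157.7 rad/s
x(θ) = r cosθ + √(L² − r² sin²θ); with ω constant, a = ω²·d²x/dθ².
d²x/dθ² = −r cosθ − r²(cos2θ)/√u − r⁴ sin²2θ/(4u^{3/2}),  u = L² − r² sin²θ = 0.00362524 m².
Substituting r = 0.0162 m, L = 0.0617 m, θ = 56.3°: d²x/dθ² = -0.0073807 m.
a = ω²·d²x/dθ² = (157.7)²·(-0.0073807) = -183.57 m/s²;  |a| = 183.57 m/s².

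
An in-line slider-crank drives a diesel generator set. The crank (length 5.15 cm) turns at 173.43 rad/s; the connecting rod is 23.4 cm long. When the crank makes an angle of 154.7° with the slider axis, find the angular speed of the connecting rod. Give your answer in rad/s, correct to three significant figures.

34.7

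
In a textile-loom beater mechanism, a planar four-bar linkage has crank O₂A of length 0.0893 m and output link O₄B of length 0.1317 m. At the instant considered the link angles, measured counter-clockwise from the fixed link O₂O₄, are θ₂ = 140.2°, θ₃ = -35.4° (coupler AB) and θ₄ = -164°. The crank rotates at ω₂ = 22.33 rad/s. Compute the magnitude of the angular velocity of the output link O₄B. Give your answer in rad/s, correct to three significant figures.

ω₂ = 22.33 rad/s
Differentiating the loop-closure r₂e^{iθ₂}+r₃e^{iθ₃}=r₁+r₄e^{iθ₄} gives r₂ω₂e^{iθ₂}+r₃ω₃e^{iθ₃}=r₄ω₄e^{iθ₄}.
Eliminating the other unknown: ω₄ = r₂ω₂ sin(θ₂−θ₃) / [r₄ sin(θ₄−θ₃)].
Numerator sine = +0.07672; denominator sine = -0.78152.
Result = 0.0893·22.33·(+0.07672) / (0.1317·(-0.78152)) = -1.4863 rad/s; magnitude 1.4863 rad/s.

1.49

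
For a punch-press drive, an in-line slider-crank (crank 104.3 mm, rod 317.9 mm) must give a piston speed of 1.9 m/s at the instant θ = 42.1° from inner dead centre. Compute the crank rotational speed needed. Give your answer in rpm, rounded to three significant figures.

208

For an in-line slider-crank, |v_piston| = rω|sinθ|·[1 + r cosθ/√(L² − r² sin²θ)].
With r = 0.1043 m, L = 0.3179 m, θ = 42.1°: the bracketed kinematic factor |dx/dθ| = 0.087375 m.
ω = v/|dx/dθ| = 1.9/0.087375 = 21.745 rad/s.
N = 60ω/(2π) = 207.65 rpm.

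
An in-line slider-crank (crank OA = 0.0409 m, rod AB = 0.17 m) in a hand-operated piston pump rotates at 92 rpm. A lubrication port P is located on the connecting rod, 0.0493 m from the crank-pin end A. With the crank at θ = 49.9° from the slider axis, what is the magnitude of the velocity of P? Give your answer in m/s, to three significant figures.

0.363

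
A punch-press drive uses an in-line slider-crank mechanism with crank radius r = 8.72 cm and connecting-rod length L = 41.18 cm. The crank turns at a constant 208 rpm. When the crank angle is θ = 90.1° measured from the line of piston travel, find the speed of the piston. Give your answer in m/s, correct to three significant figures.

ω = 2π·208/60 = 21.78 rad/s
For an in-line slider-crank, x = r cosθ + √(L² − r² sin²θ), so v = −rω sinθ·[1 + r cosθ/√(L² − r² sin²θ)].
With r = 0.0872 m, L = 0.4118 m, θ = 90.1°: √(L² − r² sin²θ) = 0.40246 m.
v = −0.0872·21.78·1.00000·[1 + 0.0872·-0.00175/0.40246] = -1.8986 m/s.
|v| = 1.8986 m/s.

1.90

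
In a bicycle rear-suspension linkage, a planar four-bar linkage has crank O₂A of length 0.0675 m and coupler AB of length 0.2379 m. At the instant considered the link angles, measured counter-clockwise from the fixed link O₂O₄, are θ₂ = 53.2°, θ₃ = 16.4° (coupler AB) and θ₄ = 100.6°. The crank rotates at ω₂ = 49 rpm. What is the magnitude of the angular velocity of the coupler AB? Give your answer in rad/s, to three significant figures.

1.08

ω₂ = 5.131 rad/s (from 49 rpm).
Differentiating the loop-closure r₂e^{iθ₂}+r₃e^{iθ₃}=r₁+r₄e^{iθ₄} gives r₂ω₂e^{iθ₂}+r₃ω₃e^{iθ₃}=r₄ω₄e^{iθ₄}.
Eliminating the other unknown: ω₃ = r₂ω₂ sin(θ₄−θ₂) / [r₃ sin(θ₃−θ₄)].
Numerator sine = +0.73610; denominator sine = -0.99488.
Result = 0.0675·5.131·(+0.73610) / (0.2379·(-0.99488)) = -1.0772 rad/s; magnitude 1.0772 rad/s.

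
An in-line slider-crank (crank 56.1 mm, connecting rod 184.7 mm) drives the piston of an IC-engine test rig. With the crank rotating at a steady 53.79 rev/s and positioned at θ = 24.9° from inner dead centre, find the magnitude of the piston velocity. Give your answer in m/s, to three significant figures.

10.2

ω = 2π·53.8 = 338 rad/s
For an in-line slider-crank, x = r cosθ + √(L² − r² sin²θ), so v = −rω sinθ·[1 + r cosθ/√(L² − r² sin²θ)].
With r = 0.0561 m, L = 0.1847 m, θ = 24.9°: √(L² − r² sin²θ) = 0.18318 m.
v = −0.0561·338·0.42104·[1 + 0.0561·0.90704/0.18318] = -10.2 m/s.
|v| = 10.2 m/s.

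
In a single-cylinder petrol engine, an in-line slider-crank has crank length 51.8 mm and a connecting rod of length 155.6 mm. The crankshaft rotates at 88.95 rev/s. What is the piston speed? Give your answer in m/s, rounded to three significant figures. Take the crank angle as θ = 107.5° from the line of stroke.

ω = 2π·89 = 558.9 rad/s
For an in-line slider-crank, x = r cosθ + √(L² − r² sin²θ), so v = −rω sinθ·[1 + r cosθ/√(L² − r² sin²θ)].
With r = 0.0518 m, L = 0.1556 m, θ = 107.5°: √(L² − r² sin²θ) = 0.14755 m.
v = −0.0518·558.9·0.95372·[1 + 0.0518·-0.30071/0.14755] = -24.696 m/s.
|v| = 24.696 m/s.

24.7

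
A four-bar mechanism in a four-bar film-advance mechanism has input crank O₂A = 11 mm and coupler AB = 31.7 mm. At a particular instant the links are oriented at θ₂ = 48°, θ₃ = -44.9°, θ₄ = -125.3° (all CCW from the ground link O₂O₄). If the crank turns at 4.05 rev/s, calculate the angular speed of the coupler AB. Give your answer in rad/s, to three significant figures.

1.04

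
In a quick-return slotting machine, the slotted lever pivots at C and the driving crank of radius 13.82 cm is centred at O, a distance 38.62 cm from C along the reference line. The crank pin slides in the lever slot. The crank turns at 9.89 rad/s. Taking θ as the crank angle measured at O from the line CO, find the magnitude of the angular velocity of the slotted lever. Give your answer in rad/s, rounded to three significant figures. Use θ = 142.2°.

ω = 9.89 rad/s
Crank pin A relative to C: A = (d + r cosθ, r sinθ); lever angle φ = atan2(r sinθ, d + r cosθ).
Differentiating tanφ: φ̇ = rω(d cosθ + r)/(d² + r² + 2dr cosθ).
d² + r² + 2dr cosθ = |CA|² = 0.083904 m²;  d cosθ + r = -0.16696 m.
|ω_lever| = |0.1382·9.89·-0.16696| / 0.083904 = 2.7197 rad/s.

2.72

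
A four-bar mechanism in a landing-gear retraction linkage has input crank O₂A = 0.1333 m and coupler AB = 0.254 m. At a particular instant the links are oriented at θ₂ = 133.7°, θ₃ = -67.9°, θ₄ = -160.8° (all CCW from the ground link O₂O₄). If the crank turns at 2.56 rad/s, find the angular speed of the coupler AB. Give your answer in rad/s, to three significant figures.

1.22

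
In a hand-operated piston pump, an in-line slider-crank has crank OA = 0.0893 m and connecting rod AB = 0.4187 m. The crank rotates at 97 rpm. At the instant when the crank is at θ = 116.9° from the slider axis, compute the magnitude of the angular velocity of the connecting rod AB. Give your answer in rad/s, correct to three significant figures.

0.998

ω = 10.16 rad/s (converted from 97 rpm).
The rod makes angle φ with the slider axis where L sinφ = r sinθ; differentiating, L cosφ·φ̇ = r ω cosθ.
L cosφ = √(L² − r² sin²θ) = 0.41106 m.
|ω_rod| = r ω |cosθ| / √(L² − r² sin²θ) = 0.0893·10.16·0.45243/0.41106 = 0.9984 rad/s.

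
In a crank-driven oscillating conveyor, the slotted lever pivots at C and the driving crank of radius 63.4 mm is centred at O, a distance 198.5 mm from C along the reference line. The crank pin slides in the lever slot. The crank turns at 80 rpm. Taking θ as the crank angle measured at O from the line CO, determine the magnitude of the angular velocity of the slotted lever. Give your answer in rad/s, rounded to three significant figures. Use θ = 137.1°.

ω = 8.378 rad/s (from 80 rpm).
Crank pin A relative to C: A = (d + r cosθ, r sinθ); lever angle φ = atan2(r sinθ, d + r cosθ).
Differentiating tanφ: φ̇ = rω(d cosθ + r)/(d² + r² + 2dr cosθ).
d² + r² + 2dr cosθ = |CA|² = 0.0249839 m²;  d cosθ + r = -0.08201 m.
|ω_lever| = |0.0634·8.378·-0.08201| / 0.0249839 = 1.7435 rad/s.

1.74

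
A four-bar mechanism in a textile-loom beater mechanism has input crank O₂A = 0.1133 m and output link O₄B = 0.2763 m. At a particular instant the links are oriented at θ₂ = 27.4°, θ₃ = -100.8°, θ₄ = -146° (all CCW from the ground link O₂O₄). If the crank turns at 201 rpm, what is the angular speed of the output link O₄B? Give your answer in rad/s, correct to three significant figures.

9.56

ω₂ = 21.05 rad/s (from 201 rpm).
Differentiating the loop-closure r₂e^{iθ₂}+r₃e^{iθ₃}=r₁+r₄e^{iθ₄} gives r₂ω₂e^{iθ₂}+r₃ω₃e^{iθ₃}=r₄ω₄e^{iθ₄}.
Eliminating the other unknown: ω₄ = r₂ω₂ sin(θ₂−θ₃) / [r₄ sin(θ₄−θ₃)].
Numerator sine = +0.78586; denominator sine = -0.70957.
Result = 0.1133·21.05·(+0.78586) / (0.2763·(-0.70957)) = -9.5592 rad/s; magnitude 9.5592 rad/s.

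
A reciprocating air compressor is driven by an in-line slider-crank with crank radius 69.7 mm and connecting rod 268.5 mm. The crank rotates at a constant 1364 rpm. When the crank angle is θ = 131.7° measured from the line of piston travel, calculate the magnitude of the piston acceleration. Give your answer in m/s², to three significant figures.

983

ω = 2π·1364/60 = 142.8 rad/s
x(θ) = r cosθ + √(L² − r² sin²θ); with ω constant, a = ω²·d²x/dθ².
d²x/dθ² = −r cosθ − r²(cos2θ)/√u − r⁴ sin²2θ/(4u^{3/2}),  u = L² − r² sin²θ = 0.069384 m².
Substituting r = 0.0697 m, L = 0.2685 m, θ = 131.7°: d²x/dθ² = +0.048168 m.
a = ω²·d²x/dθ² = (142.8)²·(+0.048168) = +982.75 m/s²;  |a| = 982.75 m/s².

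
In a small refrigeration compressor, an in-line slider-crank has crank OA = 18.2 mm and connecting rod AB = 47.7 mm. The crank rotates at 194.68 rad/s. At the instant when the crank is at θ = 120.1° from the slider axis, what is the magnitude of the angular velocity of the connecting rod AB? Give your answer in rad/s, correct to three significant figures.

ω = 194.7 rad/s
The rod makes angle φ with the slider axis where L sinφ = r sinθ; differentiating, L cosφ·φ̇ = r ω cosθ.
L cosφ = √(L² − r² sin²θ) = 0.045026 m.
|ω_rod| = r ω |cosθ| / √(L² − r² sin²θ) = 0.0182·194.7·0.50151/0.045026 = 39.465 rad/s.

39.5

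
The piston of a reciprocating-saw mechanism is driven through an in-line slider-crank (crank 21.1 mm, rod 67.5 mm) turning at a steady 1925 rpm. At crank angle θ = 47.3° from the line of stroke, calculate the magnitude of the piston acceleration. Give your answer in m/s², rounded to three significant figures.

ω = 2π·1925/60 = 201.6 rad/s
x(θ) = r cosθ + √(L² − r² sin²θ); with ω constant, a = ω²·d²x/dθ².
d²x/dθ² = −r cosθ − r²(cos2θ)/√u − r⁴ sin²2θ/(4u^{3/2}),  u = L² − r² sin²θ = 0.00431579 m².
Substituting r = 0.0211 m, L = 0.0675 m, θ = 47.3°: d²x/dθ² = -0.013939 m.
a = ω²·d²x/dθ² = (201.6)²·(-0.013939) = -566.45 m/s²;  |a| = 566.45 m/s².

566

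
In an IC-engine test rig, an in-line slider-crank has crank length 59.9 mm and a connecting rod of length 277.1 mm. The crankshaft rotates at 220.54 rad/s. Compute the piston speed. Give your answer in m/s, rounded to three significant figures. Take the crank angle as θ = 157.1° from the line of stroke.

ω = 220.5 rad/s
For an in-line slider-crank, x = r cosθ + √(L² − r² sin²θ), so v = −rω sinθ·[1 + r cosθ/√(L² − r² sin²θ)].
With r = 0.0599 m, L = 0.2771 m, θ = 157.1°: √(L² − r² sin²θ) = 0.27612 m.
v = −0.0599·220.5·0.38912·[1 + 0.0599·-0.92119/0.27612] = -4.1132 m/s.
|v| = 4.1132 m/s.

4.11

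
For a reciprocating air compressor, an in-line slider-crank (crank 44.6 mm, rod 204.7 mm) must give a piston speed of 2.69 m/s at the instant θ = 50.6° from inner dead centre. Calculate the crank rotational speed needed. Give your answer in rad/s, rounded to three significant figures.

For an in-line slider-crank, |v_piston| = rω|sinθ|·[1 + r cosθ/√(L² − r² sin²θ)].
With r = 0.0446 m, L = 0.2047 m, θ = 50.6°: the bracketed kinematic factor |dx/dθ| = 0.039299 m.
ω = v/|dx/dθ| = 2.69/0.039299 = 68.449 rad/s.

68.4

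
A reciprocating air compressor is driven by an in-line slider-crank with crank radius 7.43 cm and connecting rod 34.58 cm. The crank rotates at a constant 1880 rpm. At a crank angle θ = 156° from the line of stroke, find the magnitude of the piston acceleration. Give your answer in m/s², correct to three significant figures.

2210

ω = 2π·1880/60 = 196.9 rad/s
x(θ) = r cosθ + √(L² − r² sin²θ); with ω constant, a = ω²·d²x/dθ².
d²x/dθ² = −r cosθ − r²(cos2θ)/√u − r⁴ sin²2θ/(4u^{3/2}),  u = L² − r² sin²θ = 0.118664 m².
Substituting r = 0.0743 m, L = 0.3458 m, θ = 156°: d²x/dθ² = +0.05705 m.
a = ω²·d²x/dθ² = (196.9)²·(+0.05705) = +2211.2 m/s²;  |a| = 2211.2 m/s².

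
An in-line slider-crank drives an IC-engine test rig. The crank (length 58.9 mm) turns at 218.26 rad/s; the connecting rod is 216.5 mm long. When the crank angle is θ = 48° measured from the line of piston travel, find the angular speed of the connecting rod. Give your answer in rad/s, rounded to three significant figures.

ω = 218.3 rad/s
The rod makes angle φ with the slider axis where L sinφ = r sinθ; differentiating, L cosφ·φ̇ = r ω cosθ.
L cosφ = √(L² − r² sin²θ) = 0.21203 m.
|ω_rod| = r ω |cosθ| / √(L² − r² sin²θ) = 0.0589·218.3·0.66913/0.21203 = 40.57 rad/s.

40.6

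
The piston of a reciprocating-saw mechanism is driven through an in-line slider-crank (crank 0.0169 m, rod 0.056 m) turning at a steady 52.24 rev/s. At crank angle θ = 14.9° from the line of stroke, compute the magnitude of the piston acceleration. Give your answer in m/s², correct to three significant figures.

ω = 2π·52.2 = 328.2 rad/s
x(θ) = r cosθ + √(L² − r² sin²θ); with ω constant, a = ω²·d²x/dθ².
d²x/dθ² = −r cosθ − r²(cos2θ)/√u − r⁴ sin²2θ/(4u^{3/2}),  u = L² − r² sin²θ = 0.00311712 m².
Substituting r = 0.0169 m, L = 0.056 m, θ = 14.9°: d²x/dθ² = -0.0208 m.
a = ω²·d²x/dθ² = (328.2)²·(-0.0208) = -2240.9 m/s²;  |a| = 2240.9 m/s².

2240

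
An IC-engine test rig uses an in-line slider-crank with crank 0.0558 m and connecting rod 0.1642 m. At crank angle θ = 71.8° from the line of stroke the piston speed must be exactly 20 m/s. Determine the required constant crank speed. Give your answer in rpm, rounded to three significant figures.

For an in-line slider-crank, |v_piston| = rω|sinθ|·[1 + r cosθ/√(L² − r² sin²θ)].
With r = 0.0558 m, L = 0.1642 m, θ = 71.8°: the bracketed kinematic factor |dx/dθ| = 0.058953 m.
ω = v/|dx/dθ| = 20/0.058953 = 339.25 rad/s.
N = 60ω/(2π) = 3239.6 rpm.

3240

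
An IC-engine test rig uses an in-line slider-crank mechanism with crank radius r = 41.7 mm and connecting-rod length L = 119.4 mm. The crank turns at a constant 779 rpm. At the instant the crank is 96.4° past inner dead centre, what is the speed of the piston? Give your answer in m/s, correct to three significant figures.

ω = 2π·779/60 = 81.58 rad/s
For an in-line slider-crank, x = r cosθ + √(L² − r² sin²θ), so v = −rω sinθ·[1 + r cosθ/√(L² − r² sin²θ)].
With r = 0.0417 m, L = 0.1194 m, θ = 96.4°: √(L² − r² sin²θ) = 0.11198 m.
v = −0.0417·81.58·0.99377·[1 + 0.0417·-0.11147/0.11198] = -3.2402 m/s.
|v| = 3.2402 m/s.

3.24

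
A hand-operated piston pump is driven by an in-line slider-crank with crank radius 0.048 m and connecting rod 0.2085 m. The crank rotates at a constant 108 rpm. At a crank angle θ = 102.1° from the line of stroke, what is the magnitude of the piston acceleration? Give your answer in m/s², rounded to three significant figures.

2.61

ω = 2π·108/60 = 11.31 rad/s
x(θ) = r cosθ + √(L² − r² sin²θ); with ω constant, a = ω²·d²x/dθ².
d²x/dθ² = −r cosθ − r²(cos2θ)/√u − r⁴ sin²2θ/(4u^{3/2}),  u = L² − r² sin²θ = 0.0412695 m².
Substituting r = 0.048 m, L = 0.2085 m, θ = 102.1°: d²x/dθ² = +0.02038 m.
a = ω²·d²x/dθ² = (11.31)²·(+0.02038) = +2.6068 m/s²;  |a| = 2.6068 m/s².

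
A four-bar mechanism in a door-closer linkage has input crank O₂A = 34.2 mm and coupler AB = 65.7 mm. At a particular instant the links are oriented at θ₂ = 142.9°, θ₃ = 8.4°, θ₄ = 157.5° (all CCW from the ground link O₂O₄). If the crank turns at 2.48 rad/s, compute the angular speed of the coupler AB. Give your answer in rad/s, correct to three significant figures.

ω₂ = 2.48 rad/s
Differentiating the loop-closure r₂e^{iθ₂}+r₃e^{iθ₃}=r₁+r₄e^{iθ₄} gives r₂ω₂e^{iθ₂}+r₃ω₃e^{iθ₃}=r₄ω₄e^{iθ₄}.
Eliminating the other unknown: ω₃ = r₂ω₂ sin(θ₄−θ₂) / [r₃ sin(θ₃−θ₄)].
Numerator sine = +0.25207; denominator sine = -0.51354.
Result = 0.0342·2.48·(+0.25207) / (0.0657·(-0.51354)) = -0.63366 rad/s; magnitude 0.63366 rad/s.

0.634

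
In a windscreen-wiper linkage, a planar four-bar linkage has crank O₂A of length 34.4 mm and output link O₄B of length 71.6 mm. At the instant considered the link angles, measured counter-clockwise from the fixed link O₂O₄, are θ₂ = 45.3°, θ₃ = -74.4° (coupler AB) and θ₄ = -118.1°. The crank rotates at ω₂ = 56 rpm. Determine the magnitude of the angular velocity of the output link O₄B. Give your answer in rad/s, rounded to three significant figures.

ω₂ = 5.864 rad/s (from 56 rpm).
Differentiating the loop-closure r₂e^{iθ₂}+r₃e^{iθ₃}=r₁+r₄e^{iθ₄} gives r₂ω₂e^{iθ₂}+r₃ω₃e^{iθ₃}=r₄ω₄e^{iθ₄}.
Eliminating the other unknown: ω₄ = r₂ω₂ sin(θ₂−θ₃) / [r₄ sin(θ₄−θ₃)].
Numerator sine = +0.86863; denominator sine = -0.69088.
Result = 0.0344·5.864·(+0.86863) / (0.0716·(-0.69088)) = -3.5424 rad/s; magnitude 3.5424 rad/s.

3.54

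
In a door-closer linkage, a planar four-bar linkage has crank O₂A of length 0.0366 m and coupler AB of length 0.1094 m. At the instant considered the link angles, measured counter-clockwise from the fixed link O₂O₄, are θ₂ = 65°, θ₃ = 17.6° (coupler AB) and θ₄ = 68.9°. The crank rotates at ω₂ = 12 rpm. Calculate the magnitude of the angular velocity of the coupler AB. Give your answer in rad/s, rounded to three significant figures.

0.0366

ω₂ = 1.257 rad/s (from 12 rpm).
Differentiating the loop-closure r₂e^{iθ₂}+r₃e^{iθ₃}=r₁+r₄e^{iθ₄} gives r₂ω₂e^{iθ₂}+r₃ω₃e^{iθ₃}=r₄ω₄e^{iθ₄}.
Eliminating the other unknown: ω₃ = r₂ω₂ sin(θ₄−θ₂) / [r₃ sin(θ₃−θ₄)].
Numerator sine = +0.06802; denominator sine = -0.78043.
Result = 0.0366·1.257·(+0.06802) / (0.1094·(-0.78043)) = -0.036639 rad/s; magnitude 0.036639 rad/s.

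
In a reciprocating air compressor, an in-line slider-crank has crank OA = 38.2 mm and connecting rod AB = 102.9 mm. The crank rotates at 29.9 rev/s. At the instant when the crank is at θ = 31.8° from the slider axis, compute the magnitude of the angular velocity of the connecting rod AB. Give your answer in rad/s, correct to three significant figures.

ω = 187.9 rad/s (converted from 29.9 rev/s).
The rod makes angle φ with the slider axis where L sinφ = r sinθ; differentiating, L cosφ·φ̇ = r ω cosθ.
L cosφ = √(L² − r² sin²θ) = 0.10091 m.
|ω_rod| = r ω |cosθ| / √(L² − r² sin²θ) = 0.0382·187.9·0.84989/0.10091 = 60.442 rad/s.

60.4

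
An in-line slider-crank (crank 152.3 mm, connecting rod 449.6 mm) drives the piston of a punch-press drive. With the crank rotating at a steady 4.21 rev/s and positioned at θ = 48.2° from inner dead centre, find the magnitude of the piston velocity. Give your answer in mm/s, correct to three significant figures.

ω = 2π·4.21 = 26.45 rad/s
For an in-line slider-crank, x = r cosθ + √(L² − r² sin²θ), so v = −rω sinθ·[1 + r cosθ/√(L² − r² sin²θ)].
With r = 0.1523 m, L = 0.4496 m, θ = 48.2°: √(L² − r² sin²θ) = 0.43503 m.
v = −0.1523·26.45·0.74548·[1 + 0.1523·0.66653/0.43503] = -3.7041 m/s.
|v| = 3.7041 m/s = 3704.1 mm/s.

3700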